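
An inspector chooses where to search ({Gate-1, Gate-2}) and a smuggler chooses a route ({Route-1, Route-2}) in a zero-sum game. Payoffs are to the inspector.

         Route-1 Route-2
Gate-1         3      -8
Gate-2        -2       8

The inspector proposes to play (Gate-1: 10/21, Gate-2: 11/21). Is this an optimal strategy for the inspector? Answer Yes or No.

Yes

Against Route-1 this mix gives (10/21)·3 + (11/21)·(-2) = 8/21.
Against Route-2 this mix gives (10/21)·(-8) + (11/21)·8 = 8/21.
All of the smuggler's active replies (Route-1, Route-2) yield 8/21, and no column does worse for the inspector. The mix makes the smuggler indifferent and guarantees 8/21, so it is optimal.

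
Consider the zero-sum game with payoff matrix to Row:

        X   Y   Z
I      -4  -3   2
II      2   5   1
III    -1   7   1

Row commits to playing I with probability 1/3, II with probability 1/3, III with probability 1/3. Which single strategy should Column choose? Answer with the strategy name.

X

If Column plays X, Row's expected payoff is (1/3)·(-4) + (1/3)·2 + (1/3)·(-1) = -1.
If Column plays Y, Row's expected payoff is (1/3)·(-3) + (1/3)·5 + (1/3)·7 = 3.
If Column plays Z, Row's expected payoff is (1/3)·2 + (1/3)·1 + (1/3)·1 = 4/3.
Column minimizes Row's payoff; the smallest is -1, so the best response is X.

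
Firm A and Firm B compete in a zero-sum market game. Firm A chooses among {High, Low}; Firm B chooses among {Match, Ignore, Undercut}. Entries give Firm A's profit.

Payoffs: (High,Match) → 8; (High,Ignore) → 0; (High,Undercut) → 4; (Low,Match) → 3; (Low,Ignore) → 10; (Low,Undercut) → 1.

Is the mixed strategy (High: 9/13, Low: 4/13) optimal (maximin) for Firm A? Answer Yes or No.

Against Match this mix gives (9/13)·8 + (4/13)·3 = 84/13.
Against Ignore this mix gives (9/13)·0 + (4/13)·10 = 40/13.
Against Undercut this mix gives (9/13)·4 + (4/13)·1 = 40/13.
All of Firm B's active replies (Ignore, Undercut) yield 40/13, and no column does worse for Firm A. The mix makes Firm B indifferent and guarantees 40/13, so it is optimal.

Yes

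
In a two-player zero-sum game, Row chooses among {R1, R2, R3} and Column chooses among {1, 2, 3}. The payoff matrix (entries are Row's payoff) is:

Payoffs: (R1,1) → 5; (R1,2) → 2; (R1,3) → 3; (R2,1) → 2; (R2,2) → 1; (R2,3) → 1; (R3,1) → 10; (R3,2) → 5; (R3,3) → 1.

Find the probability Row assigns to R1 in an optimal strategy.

4/5

Row minima: R1 → 2, R2 → 1, R3 → 1; maximin = 2.
Column maxima: 1 → 10, 2 → 5, 3 → 3; minimax = 3.
2 ≠ 3, so there is no saddle point; optimal play is mixed.
R2 is strictly dominated by R1, so Row never plays it.
1 is strictly dominated by 2 (it gives Row strictly more in every row), so Column never plays it.
On the remaining 2×2 (R1, R3 vs 2, 3):
Let Row play R1 with probability p. Expected payoff against 2: 2p + 5(1−p) = −3p + 5; against 3: 3p + 1(1−p) = 2p + 1.
Setting these equal: −3p + 5 = 2p + 1 ⇒ −5p = -4 ⇒ p = 4/5, and the value is (-3)·(4/5) + 5 = 13/5.
For Column: with q = P(2), equating R1's and R3's payoffs gives −q + 3 = 4q + 1 ⇒ q = 2/5.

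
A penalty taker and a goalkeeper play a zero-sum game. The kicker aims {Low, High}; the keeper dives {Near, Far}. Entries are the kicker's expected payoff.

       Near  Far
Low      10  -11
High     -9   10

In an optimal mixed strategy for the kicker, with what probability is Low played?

19/40

Row minima: Low → -11, High → -9; maximin = -9.
Column maxima: Near → 10, Far → 10; minimax = 10.
-9 ≠ 10, so there is no saddle point; optimal play is mixed.
Let the kicker play Low with probability p. Expected payoff against Near: 10p + (-9)(1−p) = 19p − 9; against Far: (-11)p + 10(1−p) = −21p + 10.
Setting these equal: 19p − 9 = −21p + 10 ⇒ 40p = 19 ⇒ p = 19/40, and the value is (19)·(19/40) − 9 = 1/40.
For the keeper: with q = P(Near), equating Low's and High's payoffs gives 21q − 11 = −19q + 10 ⇒ q = 21/40.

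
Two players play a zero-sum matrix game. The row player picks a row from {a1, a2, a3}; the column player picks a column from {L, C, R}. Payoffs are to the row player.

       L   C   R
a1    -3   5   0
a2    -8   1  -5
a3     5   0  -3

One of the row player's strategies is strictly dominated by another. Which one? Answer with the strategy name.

a1 gives a strictly higher payoff than a2 against every column: -3 > -8, 5 > 1, 0 > -5.
So a2 is strictly dominated and the row player never plays it.

a2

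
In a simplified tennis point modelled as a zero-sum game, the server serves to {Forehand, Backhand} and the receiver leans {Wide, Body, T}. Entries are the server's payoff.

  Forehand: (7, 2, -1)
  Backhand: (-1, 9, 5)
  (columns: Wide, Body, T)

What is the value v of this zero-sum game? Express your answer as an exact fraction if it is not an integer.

17/7

Row minima: Forehand → -1, Backhand → -1; maximin = -1.
Column maxima: Wide → 7, Body → 9, T → 5; minimax = 5.
-1 ≠ 5, so there is no saddle point; optimal play is mixed.
Body is strictly dominated by T (it gives the server strictly more in every row), so the receiver never plays it.
On the remaining 2×2 (Forehand, Backhand vs Wide, T):
Let the server play Forehand with probability p. Expected payoff against Wide: 7p + (-1)(1−p) = 8p − 1; against T: (-1)p + 5(1−p) = −6p + 5.
Setting these equal: 8p − 1 = −6p + 5 ⇒ 14p = 6 ⇒ p = 3/7, and the value is (8)·(3/7) − 1 = 17/7.
For the receiver: with q = P(Wide), equating Forehand's and Backhand's payoffs gives 8q − 1 = −6q + 5 ⇒ q = 3/7.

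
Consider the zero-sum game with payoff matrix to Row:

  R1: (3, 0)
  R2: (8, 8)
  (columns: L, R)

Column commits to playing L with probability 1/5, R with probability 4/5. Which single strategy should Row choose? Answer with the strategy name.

Expected payoff of R1: (1/5)·3 + (4/5)·0 = 3/5.
Expected payoff of R2: (1/5)·8 + (4/5)·8 = 8.
The largest is 8, so Row's best response is R2.

R2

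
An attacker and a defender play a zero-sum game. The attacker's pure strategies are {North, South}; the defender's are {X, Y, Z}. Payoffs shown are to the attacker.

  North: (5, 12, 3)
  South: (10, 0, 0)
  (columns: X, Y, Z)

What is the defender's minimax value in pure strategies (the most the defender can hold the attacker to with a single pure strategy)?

Column maxima: X → 10, Y → 12, Z → 3.
The smallest of these is 3.

3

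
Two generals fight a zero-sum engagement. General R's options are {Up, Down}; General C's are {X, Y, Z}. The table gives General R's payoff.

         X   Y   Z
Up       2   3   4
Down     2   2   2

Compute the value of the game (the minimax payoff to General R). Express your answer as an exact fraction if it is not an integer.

Row minima: Up → 2, Down → 2; maximin = 2.
Column maxima: X → 2, Y → 3, Z → 4; minimax = 2.
Since maximin = minimax = 2, there is a saddle point and the value is 2.

2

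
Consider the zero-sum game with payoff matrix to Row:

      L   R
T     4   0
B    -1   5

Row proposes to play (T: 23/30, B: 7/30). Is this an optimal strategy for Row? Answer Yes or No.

Against L this mix gives (23/30)·4 + (7/30)·(-1) = 17/6.
Against R this mix gives (23/30)·0 + (7/30)·5 = 7/6.
Column will play R, holding Row to 7/6. Shifting weight toward the row that does better against R would raise this floor (the equalizing mix achieves 2 against both R and L), so the proposed strategy is not optimal.

No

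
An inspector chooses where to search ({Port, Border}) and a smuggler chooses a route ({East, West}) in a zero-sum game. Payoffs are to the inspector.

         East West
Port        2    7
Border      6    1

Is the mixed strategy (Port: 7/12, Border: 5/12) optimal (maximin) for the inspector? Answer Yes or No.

Against East this mix gives (7/12)·2 + (5/12)·6 = 11/3.
Against West this mix gives (7/12)·7 + (5/12)·1 = 9/2.
The smuggler will play East, holding the inspector to 11/3. Shifting weight toward the row that does better against East would raise this floor (the equalizing mix achieves 4 against both East and West), so the proposed strategy is not optimal.

No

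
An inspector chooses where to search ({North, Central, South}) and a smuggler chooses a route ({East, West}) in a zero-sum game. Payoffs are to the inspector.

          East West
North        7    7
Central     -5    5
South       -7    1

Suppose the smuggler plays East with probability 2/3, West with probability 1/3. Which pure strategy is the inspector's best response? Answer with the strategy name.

North

Expected payoff of North: (2/3)·7 + (1/3)·7 = 7.
Expected payoff of Central: (2/3)·(-5) + (1/3)·5 = -5/3.
Expected payoff of South: (2/3)·(-7) + (1/3)·1 = -13/3.
The largest is 7, so the inspector's best response is North.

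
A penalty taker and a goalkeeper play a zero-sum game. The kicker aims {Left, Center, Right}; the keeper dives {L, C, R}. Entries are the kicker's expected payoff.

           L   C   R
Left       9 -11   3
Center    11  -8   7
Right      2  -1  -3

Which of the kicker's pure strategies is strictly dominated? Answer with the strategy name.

Center gives a strictly higher payoff than Left against every column: 11 > 9, -8 > -11, 7 > 3.
So Left is strictly dominated and the kicker never plays it.

Left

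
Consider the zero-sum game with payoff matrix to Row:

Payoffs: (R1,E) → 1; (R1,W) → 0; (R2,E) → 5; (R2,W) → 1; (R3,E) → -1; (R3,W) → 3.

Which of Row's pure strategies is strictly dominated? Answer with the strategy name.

R2 gives a strictly higher payoff than R1 against every column: 5 > 1, 1 > 0.
So R1 is strictly dominated and Row never plays it.

R1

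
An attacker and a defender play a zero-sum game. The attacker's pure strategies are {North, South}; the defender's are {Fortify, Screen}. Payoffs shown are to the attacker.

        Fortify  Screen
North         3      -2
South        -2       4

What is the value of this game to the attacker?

8/11

Row minima: North → -2, South → -2; maximin = -2.
Column maxima: Fortify → 3, Screen → 4; minimax = 3.
-2 ≠ 3, so there is no saddle point; optimal play is mixed.
Let the attacker play North with probability p. Expected payoff against Fortify: 3p + (-2)(1−p) = 5p − 2; against Screen: (-2)p + 4(1−p) = −6p + 4.
Setting these equal: 5p − 2 = −6p + 4 ⇒ 11p = 6 ⇒ p = 6/11, and the value is (5)·(6/11) − 2 = 8/11.
For the defender: with q = P(Fortify), equating North's and South's payoffs gives 5q − 2 = −6q + 4 ⇒ q = 6/11.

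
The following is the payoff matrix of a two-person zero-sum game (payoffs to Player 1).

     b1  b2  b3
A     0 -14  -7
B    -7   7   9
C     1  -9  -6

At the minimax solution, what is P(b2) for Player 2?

1/3

Row minima: A → -14, B → -7, C → -9; maximin = -7.
Column maxima: b1 → 1, b2 → 7, b3 → 9; minimax = 1.
-7 ≠ 1, so there is no saddle point; optimal play is mixed.
A is strictly dominated by C, so Player 1 never plays it.
b3 is strictly dominated by b2 (it gives Player 1 strictly more in every row), so Player 2 never plays it.
On the remaining 2×2 (B, C vs b1, b2):
Let Player 1 play B with probability p. Expected payoff against b1: (-7)p + 1(1−p) = −8p + 1; against b2: 7p + (-9)(1−p) = 16p − 9.
Setting these equal: −8p + 1 = 16p − 9 ⇒ −24p = -10 ⇒ p = 5/12, and the value is (-8)·(5/12) + 1 = -7/3.
For Player 2: with q = P(b1), equating B's and C's payoffs gives −14q + 7 = 10q − 9 ⇒ q = 2/3.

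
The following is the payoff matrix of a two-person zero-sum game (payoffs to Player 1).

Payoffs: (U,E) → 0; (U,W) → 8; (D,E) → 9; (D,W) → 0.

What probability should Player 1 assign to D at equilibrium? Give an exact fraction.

Row minima: U → 0, D → 0; maximin = 0.
Column maxima: E → 9, W → 8; minimax = 8.
0 ≠ 8, so there is no saddle point; optimal play is mixed.
Let Player 1 play U with probability p. Expected payoff against E: 0p + 9(1−p) = −9p + 9; against W: 8p + 0(1−p) = 8p.
Setting these equal: −9p + 9 = 8p ⇒ −17p = -9 ⇒ p = 9/17, and the value is (-9)·(9/17) + 9 = 72/17.
For Player 2: with q = P(E), equating U's and D's payoffs gives −8q + 8 = 9q ⇒ q = 8/17.

8/17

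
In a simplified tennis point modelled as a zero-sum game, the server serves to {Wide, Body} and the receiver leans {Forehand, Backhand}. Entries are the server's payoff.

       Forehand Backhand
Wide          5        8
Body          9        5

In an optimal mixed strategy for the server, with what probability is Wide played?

4/7

Row minima: Wide → 5, Body → 5; maximin = 5.
Column maxima: Forehand → 9, Backhand → 8; minimax = 8.
5 ≠ 8, so there is no saddle point; optimal play is mixed.
Let the server play Wide with probability p. Expected payoff against Forehand: 5p + 9(1−p) = −4p + 9; against Backhand: 8p + 5(1−p) = 3p + 5.
Setting these equal: −4p + 9 = 3p + 5 ⇒ −7p = -4 ⇒ p = 4/7, and the value is (-4)·(4/7) + 9 = 47/7.
For the receiver: with q = P(Forehand), equating Wide's and Body's payoffs gives −3q + 8 = 4q + 5 ⇒ q = 3/7.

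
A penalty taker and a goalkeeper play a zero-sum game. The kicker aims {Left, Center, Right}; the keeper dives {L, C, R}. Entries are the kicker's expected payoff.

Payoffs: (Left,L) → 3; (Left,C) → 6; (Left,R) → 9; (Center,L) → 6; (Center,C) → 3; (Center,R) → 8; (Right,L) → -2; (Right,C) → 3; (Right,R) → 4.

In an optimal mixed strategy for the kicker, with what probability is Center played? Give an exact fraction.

1/2

Row minima: Left → 3, Center → 3, Right → -2; maximin = 3.
Column maxima: L → 6, C → 6, R → 9; minimax = 6.
3 ≠ 6, so there is no saddle point; optimal play is mixed.
Right is strictly dominated by Left, so the kicker never plays it.
R is strictly dominated by L (it gives the kicker strictly more in every row), so the keeper never plays it.
On the remaining 2×2 (Left, Center vs L, C):
Let the kicker play Left with probability p. Expected payoff against L: 3p + 6(1−p) = −3p + 6; against C: 6p + 3(1−p) = 3p + 3.
Setting these equal: −3p + 6 = 3p + 3 ⇒ −6p = -3 ⇒ p = 1/2, and the value is (-3)·(1/2) + 6 = 9/2.
For the keeper: with q = P(L), equating Left's and Center's payoffs gives −3q + 6 = 3q + 3 ⇒ q = 1/2.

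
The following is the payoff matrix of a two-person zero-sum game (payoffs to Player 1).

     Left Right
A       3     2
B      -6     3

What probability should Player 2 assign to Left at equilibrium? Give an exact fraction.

Row minima: A → 2, B → -6; maximin = 2.
Column maxima: Left → 3, Right → 3; minimax = 3.
2 ≠ 3, so there is no saddle point; optimal play is mixed.
Let Player 1 play A with probability p. Expected payoff against Left: 3p + (-6)(1−p) = 9p − 6; against Right: 2p + 3(1−p) = −p + 3.
Setting these equal: 9p − 6 = −p + 3 ⇒ 10p = 9 ⇒ p = 9/10, and the value is (9)·(9/10) − 6 = 21/10.
For Player 2: with q = P(Left), equating A's and B's payoffs gives q + 2 = −9q + 3 ⇒ q = 1/10.

1/10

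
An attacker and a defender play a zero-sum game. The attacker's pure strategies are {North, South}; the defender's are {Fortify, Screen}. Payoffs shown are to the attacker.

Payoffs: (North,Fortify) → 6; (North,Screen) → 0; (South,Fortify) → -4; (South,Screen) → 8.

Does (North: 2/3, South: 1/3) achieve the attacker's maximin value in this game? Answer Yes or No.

Against Fortify this mix gives (2/3)·6 + (1/3)·(-4) = 8/3.
Against Screen this mix gives (2/3)·0 + (1/3)·8 = 8/3.
All of the defender's active replies (Fortify, Screen) yield 8/3, and no column does worse for the attacker. The mix makes the defender indifferent and guarantees 8/3, so it is optimal.

Yes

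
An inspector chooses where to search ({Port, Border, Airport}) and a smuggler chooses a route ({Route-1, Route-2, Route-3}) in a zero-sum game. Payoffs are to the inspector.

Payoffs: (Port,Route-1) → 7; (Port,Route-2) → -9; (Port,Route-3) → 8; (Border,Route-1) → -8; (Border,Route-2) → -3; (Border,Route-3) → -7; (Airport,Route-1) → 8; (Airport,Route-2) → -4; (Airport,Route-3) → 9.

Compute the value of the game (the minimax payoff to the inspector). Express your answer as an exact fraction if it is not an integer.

Row minima: Port → -9, Border → -8, Airport → -4; maximin = -4.
Column maxima: Route-1 → 8, Route-2 → -3, Route-3 → 9; minimax = -3.
-4 ≠ -3, so there is no saddle point; optimal play is mixed.
Port is strictly dominated by Airport, so the inspector never plays it.
Route-3 is strictly dominated by Route-1 (it gives the inspector strictly more in every row), so the smuggler never plays it.
On the remaining 2×2 (Border, Airport vs Route-1, Route-2):
Let the inspector play Border with probability p. Expected payoff against Route-1: (-8)p + 8(1−p) = −16p + 8; against Route-2: (-3)p + (-4)(1−p) = p − 4.
Setting these equal: −16p + 8 = p − 4 ⇒ −17p = -12 ⇒ p = 12/17, and the value is (-16)·(12/17) + 8 = -56/17.
For the smuggler: with q = P(Route-1), equating Border's and Airport's payoffs gives −5q − 3 = 12q − 4 ⇒ q = 1/17.

-56/17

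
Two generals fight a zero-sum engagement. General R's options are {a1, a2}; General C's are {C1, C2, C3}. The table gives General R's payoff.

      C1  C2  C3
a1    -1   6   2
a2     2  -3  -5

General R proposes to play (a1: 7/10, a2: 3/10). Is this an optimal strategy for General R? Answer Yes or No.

Yes

Against C1 this mix gives (7/10)·(-1) + (3/10)·2 = -1/10.
Against C2 this mix gives (7/10)·6 + (3/10)·(-3) = 33/10.
Against C3 this mix gives (7/10)·2 + (3/10)·(-5) = -1/10.
All of General C's active replies (C1, C3) yield -1/10, and no column does worse for General R. The mix makes General C indifferent and guarantees -1/10, so it is optimal.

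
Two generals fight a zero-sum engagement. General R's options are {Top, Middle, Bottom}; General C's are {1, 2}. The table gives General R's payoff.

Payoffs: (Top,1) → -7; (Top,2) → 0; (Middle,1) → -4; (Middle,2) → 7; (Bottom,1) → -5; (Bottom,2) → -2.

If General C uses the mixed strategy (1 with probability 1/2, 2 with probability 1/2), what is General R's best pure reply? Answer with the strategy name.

Middle

Expected payoff of Top: (1/2)·(-7) + (1/2)·0 = -7/2.
Expected payoff of Middle: (1/2)·(-4) + (1/2)·7 = 3/2.
Expected payoff of Bottom: (1/2)·(-5) + (1/2)·(-2) = -7/2.
The largest is 3/2, so General R's best response is Middle.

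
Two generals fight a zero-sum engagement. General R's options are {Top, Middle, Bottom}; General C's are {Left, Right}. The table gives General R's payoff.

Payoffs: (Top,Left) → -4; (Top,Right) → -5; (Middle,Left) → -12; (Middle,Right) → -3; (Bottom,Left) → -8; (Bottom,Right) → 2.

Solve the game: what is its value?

-48/11

Row minima: Top → -5, Middle → -12, Bottom → -8; maximin = -5.
Column maxima: Left → -4, Right → 2; minimax = -4.
-5 ≠ -4, so there is no saddle point; optimal play is mixed.
Middle is strictly dominated by Bottom, so General R never plays it.
On the remaining 2×2 (Top, Bottom vs Left, Right):
Let General R play Top with probability p. Expected payoff against Left: (-4)p + (-8)(1−p) = 4p − 8; against Right: (-5)p + 2(1−p) = −7p + 2.
Setting these equal: 4p − 8 = −7p + 2 ⇒ 11p = 10 ⇒ p = 10/11, and the value is (4)·(10/11) − 8 = -48/11.
For General C: with q = P(Left), equating Top's and Bottom's payoffs gives q − 5 = −10q + 2 ⇒ q = 7/11.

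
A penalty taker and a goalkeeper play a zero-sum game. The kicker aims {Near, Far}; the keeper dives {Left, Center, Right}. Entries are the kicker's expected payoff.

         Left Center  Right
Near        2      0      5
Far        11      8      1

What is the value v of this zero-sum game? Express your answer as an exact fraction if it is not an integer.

10/3

Row minima: Near → 0, Far → 1; maximin = 1.
Column maxima: Left → 11, Center → 8, Right → 5; minimax = 5.
1 ≠ 5, so there is no saddle point; optimal play is mixed.
Left is strictly dominated by Center (it gives the kicker strictly more in every row), so the keeper never plays it.
On the remaining 2×2 (Near, Far vs Center, Right):
Let the kicker play Near with probability p. Expected payoff against Center: 0p + 8(1−p) = −8p + 8; against Right: 5p + 1(1−p) = 4p + 1.
Setting these equal: −8p + 8 = 4p + 1 ⇒ −12p = -7 ⇒ p = 7/12, and the value is (-8)·(7/12) + 8 = 10/3.
For the keeper: with q = P(Center), equating Near's and Far's payoffs gives −5q + 5 = 7q + 1 ⇒ q = 1/3.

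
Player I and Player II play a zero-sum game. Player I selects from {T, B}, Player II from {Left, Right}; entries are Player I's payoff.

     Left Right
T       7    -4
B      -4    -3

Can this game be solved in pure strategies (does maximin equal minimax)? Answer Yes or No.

Row minima: T → -4, B → -4; maximin = -4.
Column maxima: Left → 7, Right → -3; minimax = -3.
-4 ≠ -3, so no pure-strategy equilibrium exists.

No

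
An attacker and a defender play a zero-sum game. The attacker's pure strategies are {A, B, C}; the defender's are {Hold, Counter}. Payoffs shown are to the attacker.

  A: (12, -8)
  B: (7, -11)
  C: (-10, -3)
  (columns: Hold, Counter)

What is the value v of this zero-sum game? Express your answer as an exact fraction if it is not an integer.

Row minima: A → -8, B → -11, C → -10; maximin = -8.
Column maxima: Hold → 12, Counter → -3; minimax = -3.
-8 ≠ -3, so there is no saddle point; optimal play is mixed.
B is strictly dominated by A, so the attacker never plays it.
On the remaining 2×2 (A, C vs Hold, Counter):
Let the attacker play A with probability p. Expected payoff against Hold: 12p + (-10)(1−p) = 22p − 10; against Counter: (-8)p + (-3)(1−p) = −5p − 3.
Setting these equal: 22p − 10 = −5p − 3 ⇒ 27p = 7 ⇒ p = 7/27, and the value is (22)·(7/27) − 10 = -116/27.
For the defender: with q = P(Hold), equating A's and C's payoffs gives 20q − 8 = −7q − 3 ⇒ q = 5/27.

-116/27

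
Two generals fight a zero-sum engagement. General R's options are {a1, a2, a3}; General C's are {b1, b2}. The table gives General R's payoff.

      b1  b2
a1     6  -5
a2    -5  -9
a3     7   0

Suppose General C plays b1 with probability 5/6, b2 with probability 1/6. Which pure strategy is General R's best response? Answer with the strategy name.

Expected payoff of a1: (5/6)·6 + (1/6)·(-5) = 25/6.
Expected payoff of a2: (5/6)·(-5) + (1/6)·(-9) = -17/3.
Expected payoff of a3: (5/6)·7 + (1/6)·0 = 35/6.
The largest is 35/6, so General R's best response is a3.

a3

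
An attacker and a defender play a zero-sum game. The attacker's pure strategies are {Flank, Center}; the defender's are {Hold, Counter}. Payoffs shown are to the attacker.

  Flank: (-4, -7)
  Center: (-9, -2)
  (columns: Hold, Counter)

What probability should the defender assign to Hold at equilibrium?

1/2

Row minima: Flank → -7, Center → -9; maximin = -7.
Column maxima: Hold → -4, Counter → -2; minimax = -4.
-7 ≠ -4, so there is no saddle point; optimal play is mixed.
Let the attacker play Flank with probability p. Expected payoff against Hold: (-4)p + (-9)(1−p) = 5p − 9; against Counter: (-7)p + (-2)(1−p) = −5p − 2.
Setting these equal: 5p − 9 = −5p − 2 ⇒ 10p = 7 ⇒ p = 7/10, and the value is (5)·(7/10) − 9 = -11/2.
For the defender: with q = P(Hold), equating Flank's and Center's payoffs gives 3q − 7 = −7q − 2 ⇒ q = 1/2.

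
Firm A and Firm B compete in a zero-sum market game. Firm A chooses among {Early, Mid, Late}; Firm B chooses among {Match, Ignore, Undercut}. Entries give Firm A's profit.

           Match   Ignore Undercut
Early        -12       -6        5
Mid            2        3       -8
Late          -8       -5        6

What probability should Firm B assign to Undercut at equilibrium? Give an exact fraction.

Row minima: Early → -12, Mid → -8, Late → -8; maximin = -8.
Column maxima: Match → 2, Ignore → 3, Undercut → 6; minimax = 2.
-8 ≠ 2, so there is no saddle point; optimal play is mixed.
Early is strictly dominated by Late, so Firm A never plays it.
Ignore is strictly dominated by Match (it gives Firm A strictly more in every row), so Firm B never plays it.
On the remaining 2×2 (Mid, Late vs Match, Undercut):
Let Firm A play Mid with probability p. Expected payoff against Match: 2p + (-8)(1−p) = 10p − 8; against Undercut: (-8)p + 6(1−p) = −14p + 6.
Setting these equal: 10p − 8 = −14p + 6 ⇒ 24p = 14 ⇒ p = 7/12, and the value is (10)·(7/12) − 8 = -13/6.
For Firm B: with q = P(Match), equating Mid's and Late's payoffs gives 10q − 8 = −14q + 6 ⇒ q = 7/12.

5/12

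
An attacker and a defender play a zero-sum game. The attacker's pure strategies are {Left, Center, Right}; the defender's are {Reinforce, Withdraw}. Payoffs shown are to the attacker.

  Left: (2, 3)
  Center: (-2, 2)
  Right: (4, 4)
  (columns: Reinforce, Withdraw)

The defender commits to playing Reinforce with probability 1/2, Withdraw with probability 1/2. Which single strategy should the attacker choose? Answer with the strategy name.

Expected payoff of Left: (1/2)·2 + (1/2)·3 = 5/2.
Expected payoff of Center: (1/2)·(-2) + (1/2)·2 = 0.
Expected payoff of Right: (1/2)·4 + (1/2)·4 = 4.
The largest is 4, so the attacker's best response is Right.

Right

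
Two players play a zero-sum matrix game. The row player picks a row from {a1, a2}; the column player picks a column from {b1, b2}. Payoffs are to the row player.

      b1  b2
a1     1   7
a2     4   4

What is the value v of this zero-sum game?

4

Row minima: a1 → 1, a2 → 4; maximin = 4.
Column maxima: b1 → 4, b2 → 7; minimax = 4.
Since maximin = minimax = 4, there is a saddle point and the value is 4.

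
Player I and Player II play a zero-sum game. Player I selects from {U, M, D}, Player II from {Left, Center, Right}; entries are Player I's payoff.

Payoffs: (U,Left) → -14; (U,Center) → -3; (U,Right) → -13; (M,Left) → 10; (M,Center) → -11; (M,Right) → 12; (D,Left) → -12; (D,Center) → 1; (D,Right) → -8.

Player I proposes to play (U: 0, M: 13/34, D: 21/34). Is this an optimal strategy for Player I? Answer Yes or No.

Yes

Against Left this mix gives (13/34)·10 + (21/34)·(-12) = -61/17.
Against Center this mix gives (13/34)·(-11) + (21/34)·1 = -61/17.
Against Right this mix gives (13/34)·12 + (21/34)·(-8) = -6/17.
All of Player II's active replies (Left, Center) yield -61/17, and no column does worse for Player I. The mix makes Player II indifferent and guarantees -61/17, so it is optimal.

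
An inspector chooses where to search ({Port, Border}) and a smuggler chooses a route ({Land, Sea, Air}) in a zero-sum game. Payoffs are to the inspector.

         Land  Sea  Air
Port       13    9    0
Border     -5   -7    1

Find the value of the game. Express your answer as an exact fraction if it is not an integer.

9/17

Row minima: Port → 0, Border → -7; maximin = 0.
Column maxima: Land → 13, Sea → 9, Air → 1; minimax = 1.
0 ≠ 1, so there is no saddle point; optimal play is mixed.
Land is strictly dominated by Sea (it gives the inspector strictly more in every row), so the smuggler never plays it.
On the remaining 2×2 (Port, Border vs Sea, Air):
Let the inspector play Port with probability p. Expected payoff against Sea: 9p + (-7)(1−p) = 16p − 7; against Air: 0p + 1(1−p) = −p + 1.
Setting these equal: 16p − 7 = −p + 1 ⇒ 17p = 8 ⇒ p = 8/17, and the value is (16)·(8/17) − 7 = 9/17.
For the smuggler: with q = P(Sea), equating Port's and Border's payoffs gives 9q = −8q + 1 ⇒ q = 1/17.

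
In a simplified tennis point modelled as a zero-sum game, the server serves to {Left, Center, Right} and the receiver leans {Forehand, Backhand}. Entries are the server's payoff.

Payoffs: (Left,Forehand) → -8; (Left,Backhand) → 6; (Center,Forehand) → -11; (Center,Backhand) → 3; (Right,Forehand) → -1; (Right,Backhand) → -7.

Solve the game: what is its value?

Row minima: Left → -8, Center → -11, Right → -7; maximin = -7.
Column maxima: Forehand → -1, Backhand → 6; minimax = -1.
-7 ≠ -1, so there is no saddle point; optimal play is mixed.
Center is strictly dominated by Left, so the server never plays it.
On the remaining 2×2 (Left, Right vs Forehand, Backhand):
Let the server play Left with probability p. Expected payoff against Forehand: (-8)p + (-1)(1−p) = −7p − 1; against Backhand: 6p + (-7)(1−p) = 13p − 7.
Setting these equal: −7p − 1 = 13p − 7 ⇒ −20p = -6 ⇒ p = 3/10, and the value is (-7)·(3/10) − 1 = -31/10.
For the receiver: with q = P(Forehand), equating Left's and Right's payoffs gives −14q + 6 = 6q − 7 ⇒ q = 13/20.

-31/10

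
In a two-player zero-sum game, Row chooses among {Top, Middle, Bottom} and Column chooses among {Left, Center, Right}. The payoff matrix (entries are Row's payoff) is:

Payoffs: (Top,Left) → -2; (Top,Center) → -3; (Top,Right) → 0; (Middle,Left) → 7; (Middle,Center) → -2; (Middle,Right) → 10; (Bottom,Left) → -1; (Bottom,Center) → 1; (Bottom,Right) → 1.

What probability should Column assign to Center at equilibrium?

Row minima: Top → -3, Middle → -2, Bottom → -1; maximin = -1.
Column maxima: Left → 7, Center → 1, Right → 10; minimax = 1.
-1 ≠ 1, so there is no saddle point; optimal play is mixed.
Top is strictly dominated by Middle, so Row never plays it.
Right is strictly dominated by Left (it gives Row strictly more in every row), so Column never plays it.
On the remaining 2×2 (Middle, Bottom vs Left, Center):
Let Row play Middle with probability p. Expected payoff against Left: 7p + (-1)(1−p) = 8p − 1; against Center: (-2)p + 1(1−p) = −3p + 1.
Setting these equal: 8p − 1 = −3p + 1 ⇒ 11p = 2 ⇒ p = 2/11, and the value is (8)·(2/11) − 1 = 5/11.
For Column: with q = P(Left), equating Middle's and Bottom's payoffs gives 9q − 2 = −2q + 1 ⇒ q = 3/11.

8/11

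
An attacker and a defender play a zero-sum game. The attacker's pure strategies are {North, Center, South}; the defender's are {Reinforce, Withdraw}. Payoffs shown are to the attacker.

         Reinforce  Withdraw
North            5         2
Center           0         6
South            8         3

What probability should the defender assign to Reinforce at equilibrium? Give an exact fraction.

Row minima: North → 2, Center → 0, South → 3; maximin = 3.
Column maxima: Reinforce → 8, Withdraw → 6; minimax = 6.
3 ≠ 6, so there is no saddle point; optimal play is mixed.
North is strictly dominated by South, so the attacker never plays it.
On the remaining 2×2 (Center, South vs Reinforce, Withdraw):
Let the attacker play Center with probability p. Expected payoff against Reinforce: 0p + 8(1−p) = −8p + 8; against Withdraw: 6p + 3(1−p) = 3p + 3.
Setting these equal: −8p + 8 = 3p + 3 ⇒ −11p = -5 ⇒ p = 5/11, and the value is (-8)·(5/11) + 8 = 48/11.
For the defender: with q = P(Reinforce), equating Center's and South's payoffs gives −6q + 6 = 5q + 3 ⇒ q = 3/11.

3/11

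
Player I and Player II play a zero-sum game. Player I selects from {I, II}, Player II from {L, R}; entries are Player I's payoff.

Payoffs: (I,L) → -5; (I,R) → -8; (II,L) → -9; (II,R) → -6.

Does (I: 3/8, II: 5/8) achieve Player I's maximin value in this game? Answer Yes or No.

No

Against L this mix gives (3/8)·(-5) + (5/8)·(-9) = -15/2.
Against R this mix gives (3/8)·(-8) + (5/8)·(-6) = -27/4.
Player II will play L, holding Player I to -15/2. Shifting weight toward the row that does better against L would raise this floor (the equalizing mix achieves -7 against both L and R), so the proposed strategy is not optimal.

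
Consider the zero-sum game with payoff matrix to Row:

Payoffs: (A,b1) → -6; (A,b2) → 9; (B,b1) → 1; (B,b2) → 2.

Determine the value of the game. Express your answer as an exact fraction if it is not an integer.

1

Row minima: A → -6, B → 1; maximin = 1.
Column maxima: b1 → 1, b2 → 9; minimax = 1.
Since maximin = minimax = 1, there is a saddle point and the value is 1.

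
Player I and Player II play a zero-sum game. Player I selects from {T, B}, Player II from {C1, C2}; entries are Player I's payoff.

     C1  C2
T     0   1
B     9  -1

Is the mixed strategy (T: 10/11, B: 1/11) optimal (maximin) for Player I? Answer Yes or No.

Against C1 this mix gives (10/11)·0 + (1/11)·9 = 9/11.
Against C2 this mix gives (10/11)·1 + (1/11)·(-1) = 9/11.
All of Player II's active replies (C1, C2) yield 9/11, and no column does worse for Player I. The mix makes Player II indifferent and guarantees 9/11, so it is optimal.

Yes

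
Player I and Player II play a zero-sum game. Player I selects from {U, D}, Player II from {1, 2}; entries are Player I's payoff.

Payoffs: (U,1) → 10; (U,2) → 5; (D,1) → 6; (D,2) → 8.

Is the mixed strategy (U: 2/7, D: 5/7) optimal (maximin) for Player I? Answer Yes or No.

Yes

Against 1 this mix gives (2/7)·10 + (5/7)·6 = 50/7.
Against 2 this mix gives (2/7)·5 + (5/7)·8 = 50/7.
All of Player II's active replies (1, 2) yield 50/7, and no column does worse for Player I. The mix makes Player II indifferent and guarantees 50/7, so it is optimal.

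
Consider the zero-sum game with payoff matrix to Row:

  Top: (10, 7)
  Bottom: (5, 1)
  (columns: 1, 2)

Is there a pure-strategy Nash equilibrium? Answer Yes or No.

Row minima: Top → 7, Bottom → 1; maximin = 7.
Column maxima: 1 → 10, 2 → 7; minimax = 7.
maximin = minimax = 7, so a saddle point exists.

Yes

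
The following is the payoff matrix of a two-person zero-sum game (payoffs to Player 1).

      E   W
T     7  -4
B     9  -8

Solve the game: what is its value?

Row minima: T → -4, B → -8; maximin = -4.
Column maxima: E → 9, W → -4; minimax = -4.
Since maximin = minimax = -4, there is a saddle point and the value is -4.

-4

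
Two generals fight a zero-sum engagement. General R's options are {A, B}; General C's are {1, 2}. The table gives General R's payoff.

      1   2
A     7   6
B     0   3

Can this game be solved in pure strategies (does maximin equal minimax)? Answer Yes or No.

Yes

Row minima: A → 6, B → 0; maximin = 6.
Column maxima: 1 → 7, 2 → 6; minimax = 6.
maximin = minimax = 6, so a saddle point exists.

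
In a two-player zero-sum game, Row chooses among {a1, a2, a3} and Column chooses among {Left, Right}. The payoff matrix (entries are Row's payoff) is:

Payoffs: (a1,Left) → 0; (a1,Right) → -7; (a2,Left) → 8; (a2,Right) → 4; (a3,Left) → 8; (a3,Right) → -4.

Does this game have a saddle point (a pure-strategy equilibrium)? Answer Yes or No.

Row minima: a1 → -7, a2 → 4, a3 → -4; maximin = 4.
Column maxima: Left → 8, Right → 4; minimax = 4.
maximin = minimax = 4, so a saddle point exists.

Yes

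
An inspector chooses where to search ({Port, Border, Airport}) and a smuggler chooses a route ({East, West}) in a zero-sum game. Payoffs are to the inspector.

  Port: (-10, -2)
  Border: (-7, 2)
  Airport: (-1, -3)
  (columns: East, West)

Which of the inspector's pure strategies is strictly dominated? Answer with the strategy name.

Border gives a strictly higher payoff than Port against every column: -7 > -10, 2 > -2.
So Port is strictly dominated and the inspector never plays it.

Port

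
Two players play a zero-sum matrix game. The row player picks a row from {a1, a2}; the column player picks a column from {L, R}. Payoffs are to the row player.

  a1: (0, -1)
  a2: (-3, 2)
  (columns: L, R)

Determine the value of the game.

Row minima: a1 → -1, a2 → -3; maximin = -1.
Column maxima: L → 0, R → 2; minimax = 0.
-1 ≠ 0, so there is no saddle point; optimal play is mixed.
Let the row player play a1 with probability p. Expected payoff against L: 0p + (-3)(1−p) = 3p − 3; against R: (-1)p + 2(1−p) = −3p + 2.
Setting these equal: 3p − 3 = −3p + 2 ⇒ 6p = 5 ⇒ p = 5/6, and the value is (3)·(5/6) − 3 = -1/2.
For the column player: with q = P(L), equating a1's and a2's payoffs gives q − 1 = −5q + 2 ⇒ q = 1/2.

-1/2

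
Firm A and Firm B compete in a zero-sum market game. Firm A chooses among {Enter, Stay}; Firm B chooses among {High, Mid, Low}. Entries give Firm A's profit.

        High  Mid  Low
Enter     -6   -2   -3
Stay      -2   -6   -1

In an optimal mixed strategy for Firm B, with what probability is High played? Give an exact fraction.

1/2

Row minima: Enter → -6, Stay → -6; maximin = -6.
Column maxima: High → -2, Mid → -2, Low → -1; minimax = -2.
-6 ≠ -2, so there is no saddle point; optimal play is mixed.
Low is strictly dominated by High (it gives Firm A strictly more in every row), so Firm B never plays it.
On the remaining 2×2 (Enter, Stay vs High, Mid):
Let Firm A play Enter with probability p. Expected payoff against High: (-6)p + (-2)(1−p) = −4p − 2; against Mid: (-2)p + (-6)(1−p) = 4p − 6.
Setting these equal: −4p − 2 = 4p − 6 ⇒ −8p = -4 ⇒ p = 1/2, and the value is (-4)·(1/2) − 2 = -4.
For Firm B: with q = P(High), equating Enter's and Stay's payoffs gives −4q − 2 = 4q − 6 ⇒ q = 1/2.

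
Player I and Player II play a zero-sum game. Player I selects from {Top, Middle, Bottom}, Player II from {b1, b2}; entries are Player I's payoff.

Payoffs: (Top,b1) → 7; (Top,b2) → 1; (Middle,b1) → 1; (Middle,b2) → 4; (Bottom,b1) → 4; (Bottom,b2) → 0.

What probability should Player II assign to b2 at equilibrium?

2/3

Row minima: Top → 1, Middle → 1, Bottom → 0; maximin = 1.
Column maxima: b1 → 7, b2 → 4; minimax = 4.
1 ≠ 4, so there is no saddle point; optimal play is mixed.
Bottom is strictly dominated by Top, so Player I never plays it.
On the remaining 2×2 (Top, Middle vs b1, b2):
Let Player I play Top with probability p. Expected payoff against b1: 7p + 1(1−p) = 6p + 1; against b2: 1p + 4(1−p) = −3p + 4.
Setting these equal: 6p + 1 = −3p + 4 ⇒ 9p = 3 ⇒ p = 1/3, and the value is (6)·(1/3) + 1 = 3.
For Player II: with q = P(b1), equating Top's and Middle's payoffs gives 6q + 1 = −3q + 4 ⇒ q = 1/3.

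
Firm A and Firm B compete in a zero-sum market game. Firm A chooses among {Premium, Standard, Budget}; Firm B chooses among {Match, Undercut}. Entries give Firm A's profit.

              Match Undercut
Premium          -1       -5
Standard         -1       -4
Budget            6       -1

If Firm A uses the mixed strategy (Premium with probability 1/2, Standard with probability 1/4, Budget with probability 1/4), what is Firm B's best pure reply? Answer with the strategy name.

If Firm B plays Match, Firm A's expected payoff is (1/2)·(-1) + (1/4)·(-1) + (1/4)·6 = 3/4.
If Firm B plays Undercut, Firm A's expected payoff is (1/2)·(-5) + (1/4)·(-4) + (1/4)·(-1) = -15/4.
Firm B minimizes Firm A's payoff; the smallest is -15/4, so the best response is Undercut.

Undercut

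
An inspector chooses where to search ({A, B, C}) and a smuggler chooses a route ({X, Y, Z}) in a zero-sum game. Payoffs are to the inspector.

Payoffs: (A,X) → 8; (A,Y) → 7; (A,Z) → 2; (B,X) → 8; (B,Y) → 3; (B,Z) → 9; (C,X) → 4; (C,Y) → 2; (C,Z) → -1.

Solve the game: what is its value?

Row minima: A → 2, B → 3, C → -1; maximin = 3.
Column maxima: X → 8, Y → 7, Z → 9; minimax = 7.
3 ≠ 7, so there is no saddle point; optimal play is mixed.
C is strictly dominated by A, so the inspector never plays it.
X is strictly dominated by Y (it gives the inspector strictly more in every row), so the smuggler never plays it.
On the remaining 2×2 (A, B vs Y, Z):
Let the inspector play A with probability p. Expected payoff against Y: 7p + 3(1−p) = 4p + 3; against Z: 2p + 9(1−p) = −7p + 9.
Setting these equal: 4p + 3 = −7p + 9 ⇒ 11p = 6 ⇒ p = 6/11, and the value is (4)·(6/11) + 3 = 57/11.
For the smuggler: with q = P(Y), equating A's and B's payoffs gives 5q + 2 = −6q + 9 ⇒ q = 7/11.

57/11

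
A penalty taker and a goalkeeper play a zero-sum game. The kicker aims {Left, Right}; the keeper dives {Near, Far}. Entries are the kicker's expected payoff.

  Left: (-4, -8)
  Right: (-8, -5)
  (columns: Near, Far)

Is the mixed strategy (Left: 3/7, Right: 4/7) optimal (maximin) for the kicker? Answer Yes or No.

Against Near this mix gives (3/7)·(-4) + (4/7)·(-8) = -44/7.
Against Far this mix gives (3/7)·(-8) + (4/7)·(-5) = -44/7.
All of the keeper's active replies (Near, Far) yield -44/7, and no column does worse for the kicker. The mix makes the keeper indifferent and guarantees -44/7, so it is optimal.

Yes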